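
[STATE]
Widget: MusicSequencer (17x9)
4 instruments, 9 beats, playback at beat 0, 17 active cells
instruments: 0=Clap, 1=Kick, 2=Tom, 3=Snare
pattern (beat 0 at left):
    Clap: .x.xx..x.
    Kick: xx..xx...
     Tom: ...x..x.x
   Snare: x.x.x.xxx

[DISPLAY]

      ▼12345678  
  Clap·█·██··█·  
  Kick██··██···  
   Tom···█··█·█  
 Snare█·█·█·███  
                 
                 
                 
                 


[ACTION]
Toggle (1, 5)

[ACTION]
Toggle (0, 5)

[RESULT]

      ▼12345678  
  Clap·█·███·█·  
  Kick██··█····  
   Tom···█··█·█  
 Snare█·█·█·███  
                 
                 
                 
                 


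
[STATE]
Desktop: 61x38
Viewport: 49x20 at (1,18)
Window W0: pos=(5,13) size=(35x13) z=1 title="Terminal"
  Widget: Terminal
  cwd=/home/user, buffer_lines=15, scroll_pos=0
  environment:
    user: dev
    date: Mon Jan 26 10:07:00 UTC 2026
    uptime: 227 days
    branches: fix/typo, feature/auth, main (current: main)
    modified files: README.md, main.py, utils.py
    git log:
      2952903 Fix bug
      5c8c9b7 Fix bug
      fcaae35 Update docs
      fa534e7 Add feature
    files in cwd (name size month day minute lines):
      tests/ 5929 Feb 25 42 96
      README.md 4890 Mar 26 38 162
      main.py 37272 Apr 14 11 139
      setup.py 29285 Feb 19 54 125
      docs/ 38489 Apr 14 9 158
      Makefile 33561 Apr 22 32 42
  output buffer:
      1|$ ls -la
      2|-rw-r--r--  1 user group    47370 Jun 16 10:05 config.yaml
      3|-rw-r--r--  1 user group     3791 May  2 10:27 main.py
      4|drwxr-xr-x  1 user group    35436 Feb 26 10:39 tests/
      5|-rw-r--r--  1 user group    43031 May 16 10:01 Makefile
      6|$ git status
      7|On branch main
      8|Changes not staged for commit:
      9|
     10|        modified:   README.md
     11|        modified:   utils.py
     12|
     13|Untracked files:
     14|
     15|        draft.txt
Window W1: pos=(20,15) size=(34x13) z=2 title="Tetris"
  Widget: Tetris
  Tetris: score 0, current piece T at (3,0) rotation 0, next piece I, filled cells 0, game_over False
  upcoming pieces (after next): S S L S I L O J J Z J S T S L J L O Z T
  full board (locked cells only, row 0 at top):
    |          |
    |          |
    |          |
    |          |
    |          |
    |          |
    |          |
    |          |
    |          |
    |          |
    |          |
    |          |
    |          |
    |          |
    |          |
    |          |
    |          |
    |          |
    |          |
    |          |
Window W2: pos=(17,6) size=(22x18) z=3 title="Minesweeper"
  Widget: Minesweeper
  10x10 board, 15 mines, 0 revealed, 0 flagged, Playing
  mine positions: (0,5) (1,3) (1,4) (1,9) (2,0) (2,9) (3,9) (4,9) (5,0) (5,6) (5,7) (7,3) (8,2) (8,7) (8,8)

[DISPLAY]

    ┃-rw-r--r-- ┃■■■■■■■■■■          ┃           
    ┃drwxr-xr-x ┃                    ┃           
    ┃-rw-r--r-- ┃                    ┃           
    ┃$ git statu┃                    ┃           
    ┃On branch m┃                    ┃           
    ┃Changes not┗━━━━━━━━━━━━━━━━━━━━┛           
    ┃              ┃          │Score:            
    ┗━━━━━━━━━━━━━━┃          │0                 
                   ┃          │                  
                   ┗━━━━━━━━━━━━━━━━━━━━━━━━━━━━━
                                                 
                                                 
                                                 
                                                 
                                                 
                                                 
                                                 
                                                 
                                                 
                                                 


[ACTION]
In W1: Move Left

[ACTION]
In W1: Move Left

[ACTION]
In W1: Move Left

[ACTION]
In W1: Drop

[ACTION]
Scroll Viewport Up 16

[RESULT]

                                                 
                                                 
                                                 
                                                 
                ┏━━━━━━━━━━━━━━━━━━━━┓           
                ┃ Minesweeper        ┃           
                ┠────────────────────┨           
                ┃■■■■■■■■■■          ┃           
                ┃■■■■■■■■■■          ┃           
                ┃■■■■■■■■■■          ┃           
                ┃■■■■■■■■■■          ┃           
    ┏━━━━━━━━━━━┃■■■■■■■■■■          ┃┓          
    ┃ Terminal  ┃■■■■■■■■■■          ┃┃          
    ┠───────────┃■■■■■■■■■■          ┃━━━━━━━━━━━
    ┃$ ls -la   ┃■■■■■■■■■■          ┃           
    ┃-rw-r--r-- ┃■■■■■■■■■■          ┃───────────
    ┃-rw-r--r-- ┃■■■■■■■■■■          ┃           
    ┃drwxr-xr-x ┃                    ┃           
    ┃-rw-r--r-- ┃                    ┃           
    ┃$ git statu┃                    ┃           


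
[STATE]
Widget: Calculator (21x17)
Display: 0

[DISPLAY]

                    0
┌───┬───┬───┬───┐    
│ 7 │ 8 │ 9 │ ÷ │    
├───┼───┼───┼───┤    
│ 4 │ 5 │ 6 │ × │    
├───┼───┼───┼───┤    
│ 1 │ 2 │ 3 │ - │    
├───┼───┼───┼───┤    
│ 0 │ . │ = │ + │    
├───┼───┼───┼───┤    
│ C │ MC│ MR│ M+│    
└───┴───┴───┴───┘    
                     
                     
                     
                     
                     


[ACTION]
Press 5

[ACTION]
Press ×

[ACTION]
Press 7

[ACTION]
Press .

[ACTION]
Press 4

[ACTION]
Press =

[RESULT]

                   37
┌───┬───┬───┬───┐    
│ 7 │ 8 │ 9 │ ÷ │    
├───┼───┼───┼───┤    
│ 4 │ 5 │ 6 │ × │    
├───┼───┼───┼───┤    
│ 1 │ 2 │ 3 │ - │    
├───┼───┼───┼───┤    
│ 0 │ . │ = │ + │    
├───┼───┼───┼───┤    
│ C │ MC│ MR│ M+│    
└───┴───┴───┴───┘    
                     
                     
                     
                     
                     


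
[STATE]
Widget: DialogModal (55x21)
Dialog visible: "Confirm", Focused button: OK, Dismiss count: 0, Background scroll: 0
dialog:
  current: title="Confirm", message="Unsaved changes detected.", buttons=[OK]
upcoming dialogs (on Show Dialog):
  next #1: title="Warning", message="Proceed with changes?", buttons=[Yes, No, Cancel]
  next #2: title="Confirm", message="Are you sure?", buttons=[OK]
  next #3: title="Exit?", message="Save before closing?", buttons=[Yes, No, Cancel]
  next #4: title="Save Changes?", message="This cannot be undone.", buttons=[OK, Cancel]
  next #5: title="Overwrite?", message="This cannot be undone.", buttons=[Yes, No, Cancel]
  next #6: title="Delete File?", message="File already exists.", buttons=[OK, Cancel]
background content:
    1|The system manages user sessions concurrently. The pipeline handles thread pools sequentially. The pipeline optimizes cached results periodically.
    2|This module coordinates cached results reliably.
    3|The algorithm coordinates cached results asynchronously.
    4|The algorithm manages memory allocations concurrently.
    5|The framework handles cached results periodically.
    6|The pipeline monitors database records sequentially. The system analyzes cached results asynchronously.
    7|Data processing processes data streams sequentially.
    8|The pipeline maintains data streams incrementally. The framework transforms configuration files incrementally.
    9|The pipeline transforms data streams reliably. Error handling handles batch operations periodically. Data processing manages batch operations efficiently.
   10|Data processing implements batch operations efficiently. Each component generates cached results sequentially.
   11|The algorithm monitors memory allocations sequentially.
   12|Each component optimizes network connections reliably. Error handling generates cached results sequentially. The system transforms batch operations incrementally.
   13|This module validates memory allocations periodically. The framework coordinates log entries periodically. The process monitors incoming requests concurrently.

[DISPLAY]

The system manages user sessions concurrently. The pipe
This module coordinates cached results reliably.       
The algorithm coordinates cached results asynchronously
The algorithm manages memory allocations concurrently. 
The framework handles cached results periodically.     
The pipeline monitors database records sequentially. Th
Data processing processes data streams sequentially.   
The pipeline maintains data streams incrementally. The 
The pipeline ┌───────────────────────────┐bly. Error ha
Data processi│          Confirm          │s efficiently
The algorithm│ Unsaved changes detected. │sequentially.
Each componen│            [OK]           │ns reliably. 
This module v└───────────────────────────┘eriodically. 
                                                       
                                                       
                                                       
                                                       
                                                       
                                                       
                                                       
                                                       


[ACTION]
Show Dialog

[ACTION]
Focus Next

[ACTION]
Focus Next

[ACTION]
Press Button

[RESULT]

The system manages user sessions concurrently. The pipe
This module coordinates cached results reliably.       
The algorithm coordinates cached results asynchronously
The algorithm manages memory allocations concurrently. 
The framework handles cached results periodically.     
The pipeline monitors database records sequentially. Th
Data processing processes data streams sequentially.   
The pipeline maintains data streams incrementally. The 
The pipeline transforms data streams reliably. Error ha
Data processing implements batch operations efficiently
The algorithm monitors memory allocations sequentially.
Each component optimizes network connections reliably. 
This module validates memory allocations periodically. 
                                                       
                                                       
                                                       
                                                       
                                                       
                                                       
                                                       
                                                       


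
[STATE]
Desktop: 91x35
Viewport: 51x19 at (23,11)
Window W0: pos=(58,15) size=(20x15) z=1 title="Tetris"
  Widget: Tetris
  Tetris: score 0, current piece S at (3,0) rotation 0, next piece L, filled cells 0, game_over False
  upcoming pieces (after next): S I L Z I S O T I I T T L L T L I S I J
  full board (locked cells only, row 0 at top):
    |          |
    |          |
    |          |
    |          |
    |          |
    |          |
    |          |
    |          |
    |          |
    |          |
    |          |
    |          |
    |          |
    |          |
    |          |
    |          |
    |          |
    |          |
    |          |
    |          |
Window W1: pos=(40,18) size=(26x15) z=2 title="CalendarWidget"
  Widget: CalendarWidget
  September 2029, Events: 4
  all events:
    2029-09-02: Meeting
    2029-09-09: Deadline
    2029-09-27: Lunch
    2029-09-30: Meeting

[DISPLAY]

                                                   
                                                   
                                                   
                                                   
                                   ┏━━━━━━━━━━━━━━━
                                   ┃ Tetris        
                                   ┠───────────────
                 ┏━━━━━━━━━━━━━━━━━━━━━━━━┓        
                 ┃ CalendarWidget         ┃        
                 ┠────────────────────────┨        
                 ┃     September 2029     ┃        
                 ┃Mo Tu We Th Fr Sa Su    ┃        
                 ┃                1  2*   ┃        
                 ┃ 3  4  5  6  7  8  9*   ┃        
                 ┃10 11 12 13 14 15 16    ┃        
                 ┃17 18 19 20 21 22 23    ┃        
                 ┃24 25 26 27* 28 29 30*  ┃        
                 ┃                        ┃        
                 ┃                        ┃━━━━━━━━


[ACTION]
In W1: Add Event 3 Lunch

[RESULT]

                                                   
                                                   
                                                   
                                                   
                                   ┏━━━━━━━━━━━━━━━
                                   ┃ Tetris        
                                   ┠───────────────
                 ┏━━━━━━━━━━━━━━━━━━━━━━━━┓        
                 ┃ CalendarWidget         ┃        
                 ┠────────────────────────┨        
                 ┃     September 2029     ┃        
                 ┃Mo Tu We Th Fr Sa Su    ┃        
                 ┃                1  2*   ┃        
                 ┃ 3*  4  5  6  7  8  9*  ┃        
                 ┃10 11 12 13 14 15 16    ┃        
                 ┃17 18 19 20 21 22 23    ┃        
                 ┃24 25 26 27* 28 29 30*  ┃        
                 ┃                        ┃        
                 ┃                        ┃━━━━━━━━


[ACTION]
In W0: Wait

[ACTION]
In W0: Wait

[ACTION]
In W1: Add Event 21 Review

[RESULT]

                                                   
                                                   
                                                   
                                                   
                                   ┏━━━━━━━━━━━━━━━
                                   ┃ Tetris        
                                   ┠───────────────
                 ┏━━━━━━━━━━━━━━━━━━━━━━━━┓        
                 ┃ CalendarWidget         ┃        
                 ┠────────────────────────┨        
                 ┃     September 2029     ┃        
                 ┃Mo Tu We Th Fr Sa Su    ┃        
                 ┃                1  2*   ┃        
                 ┃ 3*  4  5  6  7  8  9*  ┃        
                 ┃10 11 12 13 14 15 16    ┃        
                 ┃17 18 19 20 21* 22 23   ┃        
                 ┃24 25 26 27* 28 29 30*  ┃        
                 ┃                        ┃        
                 ┃                        ┃━━━━━━━━


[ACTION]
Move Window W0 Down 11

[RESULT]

                                                   
                                                   
                                                   
                                                   
                                                   
                                                   
                                                   
                 ┏━━━━━━━━━━━━━━━━━━━━━━━━┓        
                 ┃ CalendarWidget         ┃        
                 ┠────────────────────────┨━━━━━━━━
                 ┃     September 2029     ┃        
                 ┃Mo Tu We Th Fr Sa Su    ┃────────
                 ┃                1  2*   ┃        
                 ┃ 3*  4  5  6  7  8  9*  ┃        
                 ┃10 11 12 13 14 15 16    ┃        
                 ┃17 18 19 20 21* 22 23   ┃        
                 ┃24 25 26 27* 28 29 30*  ┃        
                 ┃                        ┃        
                 ┃                        ┃        


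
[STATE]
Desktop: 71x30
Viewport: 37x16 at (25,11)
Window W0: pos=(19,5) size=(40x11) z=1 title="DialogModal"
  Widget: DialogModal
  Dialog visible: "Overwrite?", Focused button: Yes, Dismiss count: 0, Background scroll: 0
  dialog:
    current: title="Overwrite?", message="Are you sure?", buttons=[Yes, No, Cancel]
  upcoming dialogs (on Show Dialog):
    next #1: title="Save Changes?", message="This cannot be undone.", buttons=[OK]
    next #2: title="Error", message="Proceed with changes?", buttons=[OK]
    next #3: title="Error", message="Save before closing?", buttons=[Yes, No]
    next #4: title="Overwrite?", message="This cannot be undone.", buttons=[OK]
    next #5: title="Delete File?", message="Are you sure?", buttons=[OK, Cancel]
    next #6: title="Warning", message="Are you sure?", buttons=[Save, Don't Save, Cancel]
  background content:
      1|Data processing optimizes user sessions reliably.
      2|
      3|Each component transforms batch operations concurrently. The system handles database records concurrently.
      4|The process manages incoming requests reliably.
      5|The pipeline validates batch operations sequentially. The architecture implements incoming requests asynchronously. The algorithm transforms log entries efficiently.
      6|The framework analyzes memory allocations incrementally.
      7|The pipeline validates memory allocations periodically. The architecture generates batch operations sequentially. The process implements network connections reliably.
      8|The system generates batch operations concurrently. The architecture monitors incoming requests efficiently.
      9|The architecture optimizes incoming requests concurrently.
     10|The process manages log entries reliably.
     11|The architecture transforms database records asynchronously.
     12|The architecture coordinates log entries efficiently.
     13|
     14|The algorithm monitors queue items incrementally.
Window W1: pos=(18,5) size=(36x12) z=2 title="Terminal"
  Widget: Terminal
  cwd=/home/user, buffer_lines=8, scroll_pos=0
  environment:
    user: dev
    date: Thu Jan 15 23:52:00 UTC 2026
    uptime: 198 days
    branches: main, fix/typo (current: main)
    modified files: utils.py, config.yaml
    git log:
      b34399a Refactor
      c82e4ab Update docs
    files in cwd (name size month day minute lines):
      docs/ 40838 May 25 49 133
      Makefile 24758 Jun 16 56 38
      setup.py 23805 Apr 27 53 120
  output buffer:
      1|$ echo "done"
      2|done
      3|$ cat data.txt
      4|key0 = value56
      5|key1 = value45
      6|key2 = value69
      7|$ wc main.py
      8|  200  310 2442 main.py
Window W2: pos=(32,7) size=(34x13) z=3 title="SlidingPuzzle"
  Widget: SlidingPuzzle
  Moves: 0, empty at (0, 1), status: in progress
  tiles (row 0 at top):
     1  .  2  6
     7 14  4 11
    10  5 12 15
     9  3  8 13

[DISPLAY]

 value5┃│  1 │    │  2 │  6 │        
 value4┃├────┼────┼────┼────┤        
 value6┃│  7 │ 14 │  4 │ 11 │        
ain.py ┃├────┼────┼────┼────┤        
 310 24┃│ 10 │  5 │ 12 │ 15 │        
━━━━━━━┃├────┼────┼────┼────┤        
       ┃│  9 │  3 │  8 │ 13 │        
       ┃└────┴────┴────┴────┘        
       ┗━━━━━━━━━━━━━━━━━━━━━━━━━━━━━
                                     
                                     
                                     
                                     
                                     
                                     
                                     


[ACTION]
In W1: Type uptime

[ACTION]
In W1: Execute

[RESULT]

ain.py ┃│  1 │    │  2 │  6 │        
 310 24┃├────┼────┼────┼────┤        
me     ┃│  7 │ 14 │  4 │ 11 │        
  up 19┃├────┼────┼────┼────┤        
       ┃│ 10 │  5 │ 12 │ 15 │        
━━━━━━━┃├────┼────┼────┼────┤        
       ┃│  9 │  3 │  8 │ 13 │        
       ┃└────┴────┴────┴────┘        
       ┗━━━━━━━━━━━━━━━━━━━━━━━━━━━━━
                                     
                                     
                                     
                                     
                                     
                                     
                                     


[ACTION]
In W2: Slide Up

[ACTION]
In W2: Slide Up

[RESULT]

ain.py ┃│  1 │ 14 │  2 │  6 │        
 310 24┃├────┼────┼────┼────┤        
me     ┃│  7 │  5 │  4 │ 11 │        
  up 19┃├────┼────┼────┼────┤        
       ┃│ 10 │    │ 12 │ 15 │        
━━━━━━━┃├────┼────┼────┼────┤        
       ┃│  9 │  3 │  8 │ 13 │        
       ┃└────┴────┴────┴────┘        
       ┗━━━━━━━━━━━━━━━━━━━━━━━━━━━━━
                                     
                                     
                                     
                                     
                                     
                                     
                                     


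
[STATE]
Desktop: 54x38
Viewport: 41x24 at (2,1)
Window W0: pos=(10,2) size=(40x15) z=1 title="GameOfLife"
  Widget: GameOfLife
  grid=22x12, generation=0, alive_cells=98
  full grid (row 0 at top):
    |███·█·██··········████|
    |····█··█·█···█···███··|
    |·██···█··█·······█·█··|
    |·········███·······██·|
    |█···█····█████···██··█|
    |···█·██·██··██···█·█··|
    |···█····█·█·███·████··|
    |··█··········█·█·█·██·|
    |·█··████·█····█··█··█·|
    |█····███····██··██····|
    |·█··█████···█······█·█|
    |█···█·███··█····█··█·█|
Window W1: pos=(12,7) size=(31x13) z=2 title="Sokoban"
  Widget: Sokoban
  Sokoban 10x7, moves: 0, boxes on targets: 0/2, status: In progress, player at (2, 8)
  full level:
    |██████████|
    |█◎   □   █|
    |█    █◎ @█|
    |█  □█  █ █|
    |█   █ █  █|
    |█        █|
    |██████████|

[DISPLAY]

                                         
        ┏━━━━━━━━━━━━━━━━━━━━━━━━━━━━━━━━
        ┃ GameOfLife                     
        ┠────────────────────────────────
        ┃Gen: 0                          
        ┃····█··█·█···█···███··          
        ┃·┏━━━━━━━━━━━━━━━━━━━━━━━━━━━━━┓
        ┃·┃ Sokoban                     ┃
        ┃█┠─────────────────────────────┨
        ┃·┃██████████                   ┃
        ┃·┃█◎   □   █                   ┃
        ┃·┃█    █◎ @█                   ┃
        ┃·┃█  □█  █ █                   ┃
        ┃█┃█   █ █  █                   ┃
        ┃·┃█        █                   ┃
        ┗━┃██████████                   ┃
          ┃Moves: 0  0/2                ┃
          ┃                             ┃
          ┗━━━━━━━━━━━━━━━━━━━━━━━━━━━━━┛
                                         
                                         
                                         
                                         
                                         


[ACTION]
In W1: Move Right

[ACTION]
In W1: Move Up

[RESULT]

                                         
        ┏━━━━━━━━━━━━━━━━━━━━━━━━━━━━━━━━
        ┃ GameOfLife                     
        ┠────────────────────────────────
        ┃Gen: 0                          
        ┃····█··█·█···█···███··          
        ┃·┏━━━━━━━━━━━━━━━━━━━━━━━━━━━━━┓
        ┃·┃ Sokoban                     ┃
        ┃█┠─────────────────────────────┨
        ┃·┃██████████                   ┃
        ┃·┃█◎   □  @█                   ┃
        ┃·┃█    █◎  █                   ┃
        ┃·┃█  □█  █ █                   ┃
        ┃█┃█   █ █  █                   ┃
        ┃·┃█        █                   ┃
        ┗━┃██████████                   ┃
          ┃Moves: 1  0/2                ┃
          ┃                             ┃
          ┗━━━━━━━━━━━━━━━━━━━━━━━━━━━━━┛
                                         
                                         
                                         
                                         
                                         


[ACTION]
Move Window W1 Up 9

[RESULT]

          ┃ Sokoban                     ┃
        ┏━┠─────────────────────────────┨
        ┃ ┃██████████                   ┃
        ┠─┃█◎   □  @█                   ┃
        ┃G┃█    █◎  █                   ┃
        ┃·┃█  □█  █ █                   ┃
        ┃·┃█   █ █  █                   ┃
        ┃·┃█        █                   ┃
        ┃█┃██████████                   ┃
        ┃·┃Moves: 1  0/2                ┃
        ┃·┃                             ┃
        ┃·┗━━━━━━━━━━━━━━━━━━━━━━━━━━━━━┛
        ┃·█··████·█····█··█··█·          
        ┃█····███····██··██····          
        ┃·█··█████···█······█·█          
        ┗━━━━━━━━━━━━━━━━━━━━━━━━━━━━━━━━
                                         
                                         
                                         
                                         
                                         
                                         
                                         
                                         


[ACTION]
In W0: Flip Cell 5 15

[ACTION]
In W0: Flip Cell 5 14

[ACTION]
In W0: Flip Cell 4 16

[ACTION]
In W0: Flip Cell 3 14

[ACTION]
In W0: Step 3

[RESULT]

          ┃ Sokoban                     ┃
        ┏━┠─────────────────────────────┨
        ┃ ┃██████████                   ┃
        ┠─┃█◎   □  @█                   ┃
        ┃G┃█    █◎  █                   ┃
        ┃·┃█  □█  █ █                   ┃
        ┃·┃█   █ █  █                   ┃
        ┃·┃█        █                   ┃
        ┃·┃██████████                   ┃
        ┃·┃Moves: 1  0/2                ┃
        ┃·┃                             ┃
        ┃█┗━━━━━━━━━━━━━━━━━━━━━━━━━━━━━┛
        ┃███········█·········█          
        ┃··█·······██·██████·██          
        ┃·█··········█····███··          
        ┗━━━━━━━━━━━━━━━━━━━━━━━━━━━━━━━━
                                         
                                         
                                         
                                         
                                         
                                         
                                         
                                         


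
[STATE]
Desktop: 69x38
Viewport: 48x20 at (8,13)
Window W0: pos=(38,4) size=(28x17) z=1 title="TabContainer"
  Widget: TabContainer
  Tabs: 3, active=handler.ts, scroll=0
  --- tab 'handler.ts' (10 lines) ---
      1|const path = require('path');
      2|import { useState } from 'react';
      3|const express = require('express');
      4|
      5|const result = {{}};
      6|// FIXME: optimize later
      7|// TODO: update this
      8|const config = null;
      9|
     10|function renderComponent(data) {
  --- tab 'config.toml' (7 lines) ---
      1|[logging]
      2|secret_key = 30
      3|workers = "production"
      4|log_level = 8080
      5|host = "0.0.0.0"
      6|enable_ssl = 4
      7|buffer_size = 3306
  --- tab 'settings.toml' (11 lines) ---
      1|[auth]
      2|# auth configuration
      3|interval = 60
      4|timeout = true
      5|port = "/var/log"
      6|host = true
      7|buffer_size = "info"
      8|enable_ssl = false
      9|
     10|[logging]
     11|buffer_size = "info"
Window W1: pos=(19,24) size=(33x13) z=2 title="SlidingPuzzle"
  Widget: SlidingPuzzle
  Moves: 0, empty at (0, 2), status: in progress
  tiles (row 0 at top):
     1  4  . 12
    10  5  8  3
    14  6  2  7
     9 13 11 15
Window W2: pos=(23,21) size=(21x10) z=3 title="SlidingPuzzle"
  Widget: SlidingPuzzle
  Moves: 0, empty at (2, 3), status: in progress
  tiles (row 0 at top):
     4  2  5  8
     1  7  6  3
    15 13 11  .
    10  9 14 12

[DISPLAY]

                              ┃const result = {{
                              ┃// FIXME: optimiz
                              ┃// TODO: update t
                              ┃const config = nu
                              ┃                 
                              ┃function renderCo
                              ┃                 
                              ┗━━━━━━━━━━━━━━━━━
               ┏━━━━━━━━━━━━━━━━━━━┓            
               ┃ SlidingPuzzle     ┃            
               ┠───────────────────┨            
           ┏━━━┃┌────┬────┬────┬───┃━━━━━━━┓    
           ┃ Sl┃│  4 │  2 │  5 │  8┃       ┃    
           ┠───┃├────┼────┼────┼───┃───────┨    
           ┃┌──┃│  1 │  7 │  6 │  3┃       ┃    
           ┃│  ┃├────┼────┼────┼───┃       ┃    
           ┃├──┃│ 15 │ 13 │ 11 │   ┃       ┃    
           ┃│ 1┗━━━━━━━━━━━━━━━━━━━┛       ┃    
           ┃├────┼────┼────┼────┤          ┃    
           ┃│ 14 │  6 │  2 │  7 │          ┃    


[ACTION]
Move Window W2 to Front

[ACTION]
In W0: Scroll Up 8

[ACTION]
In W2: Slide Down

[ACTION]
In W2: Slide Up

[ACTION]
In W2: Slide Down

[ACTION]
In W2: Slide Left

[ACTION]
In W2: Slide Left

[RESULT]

                              ┃const result = {{
                              ┃// FIXME: optimiz
                              ┃// TODO: update t
                              ┃const config = nu
                              ┃                 
                              ┃function renderCo
                              ┃                 
                              ┗━━━━━━━━━━━━━━━━━
               ┏━━━━━━━━━━━━━━━━━━━┓            
               ┃ SlidingPuzzle     ┃            
               ┠───────────────────┨            
           ┏━━━┃┌────┬────┬────┬───┃━━━━━━━┓    
           ┃ Sl┃│  4 │  2 │  5 │  8┃       ┃    
           ┠───┃├────┼────┼────┼───┃───────┨    
           ┃┌──┃│  1 │  7 │  6 │   ┃       ┃    
           ┃│  ┃├────┼────┼────┼───┃       ┃    
           ┃├──┃│ 15 │ 13 │ 11 │  3┃       ┃    
           ┃│ 1┗━━━━━━━━━━━━━━━━━━━┛       ┃    
           ┃├────┼────┼────┼────┤          ┃    
           ┃│ 14 │  6 │  2 │  7 │          ┃    


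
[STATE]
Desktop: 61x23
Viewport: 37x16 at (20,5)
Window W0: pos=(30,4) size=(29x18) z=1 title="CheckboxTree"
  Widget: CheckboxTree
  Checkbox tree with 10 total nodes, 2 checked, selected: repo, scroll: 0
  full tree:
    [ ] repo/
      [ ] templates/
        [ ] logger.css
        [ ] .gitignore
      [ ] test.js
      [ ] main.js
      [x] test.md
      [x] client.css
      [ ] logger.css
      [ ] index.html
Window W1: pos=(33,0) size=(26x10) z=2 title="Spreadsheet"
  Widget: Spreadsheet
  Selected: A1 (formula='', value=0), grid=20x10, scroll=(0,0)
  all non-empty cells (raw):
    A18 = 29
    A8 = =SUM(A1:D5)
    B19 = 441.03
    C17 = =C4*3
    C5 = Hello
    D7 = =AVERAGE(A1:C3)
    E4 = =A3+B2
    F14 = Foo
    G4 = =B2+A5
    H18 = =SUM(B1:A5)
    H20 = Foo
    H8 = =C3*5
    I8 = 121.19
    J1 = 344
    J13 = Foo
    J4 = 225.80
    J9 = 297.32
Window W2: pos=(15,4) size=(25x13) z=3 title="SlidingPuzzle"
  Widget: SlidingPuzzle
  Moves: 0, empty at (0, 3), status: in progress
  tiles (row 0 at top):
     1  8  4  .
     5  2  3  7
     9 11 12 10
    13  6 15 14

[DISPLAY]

dingPuzzle         ┃-----------------
───────────────────┨   [0]       0   
─┬────┬────┬────┐  ┃     0       0   
 │  8 │  4 │    │  ┃     0       0   
─┼────┼────┼────┤  ┃━━━━━━━━━━━━━━━━━
 │  2 │  3 │  7 │  ┃.gitignore       
─┼────┼────┼────┤  ┃st.js            
 │ 11 │ 12 │ 10 │  ┃in.js            
─┼────┼────┼────┤  ┃st.md            
 │  6 │ 15 │ 14 │  ┃ient.css         
─┴────┴────┴────┘  ┃gger.css         
━━━━━━━━━━━━━━━━━━━┛dex.html         
          ┃                          
          ┃                          
          ┃                          
          ┃                          


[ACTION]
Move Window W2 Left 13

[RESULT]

      ┃   ┃ C┃-----------------------
──────┨   ┠──┃  1      [0]       0   
───┐  ┃   ┃>[┃  2        0       0   
   │  ┃   ┃  ┃  3        0       0   
───┤  ┃   ┃  ┗━━━━━━━━━━━━━━━━━━━━━━━
 7 │  ┃   ┃     [ ] .gitignore       
───┤  ┃   ┃   [ ] test.js            
10 │  ┃   ┃   [ ] main.js            
───┤  ┃   ┃   [x] test.md            
14 │  ┃   ┃   [x] client.css         
───┘  ┃   ┃   [ ] logger.css         
━━━━━━┛   ┃   [ ] index.html         
          ┃                          
          ┃                          
          ┃                          
          ┃                          


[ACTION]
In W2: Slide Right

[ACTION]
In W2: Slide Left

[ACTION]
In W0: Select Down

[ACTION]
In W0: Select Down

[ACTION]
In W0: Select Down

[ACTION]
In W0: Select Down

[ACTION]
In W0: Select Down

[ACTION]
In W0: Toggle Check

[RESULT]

      ┃   ┃ C┃-----------------------
──────┨   ┠──┃  1      [0]       0   
───┐  ┃   ┃ [┃  2        0       0   
   │  ┃   ┃  ┃  3        0       0   
───┤  ┃   ┃  ┗━━━━━━━━━━━━━━━━━━━━━━━
 7 │  ┃   ┃     [ ] .gitignore       
───┤  ┃   ┃   [ ] test.js            
10 │  ┃   ┃>  [x] main.js            
───┤  ┃   ┃   [x] test.md            
14 │  ┃   ┃   [x] client.css         
───┘  ┃   ┃   [ ] logger.css         
━━━━━━┛   ┃   [ ] index.html         
          ┃                          
          ┃                          
          ┃                          
          ┃                          


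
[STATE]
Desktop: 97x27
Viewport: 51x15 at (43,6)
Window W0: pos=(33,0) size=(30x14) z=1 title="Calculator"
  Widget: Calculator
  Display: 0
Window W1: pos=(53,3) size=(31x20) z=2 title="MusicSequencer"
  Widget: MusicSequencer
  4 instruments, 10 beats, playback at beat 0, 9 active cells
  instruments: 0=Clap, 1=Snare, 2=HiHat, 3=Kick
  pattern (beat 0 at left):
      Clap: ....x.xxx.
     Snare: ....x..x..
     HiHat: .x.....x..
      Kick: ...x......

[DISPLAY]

───┼───┤  ┃      ▼123456789             ┃          
 6 │ × │  ┃  Clap····█·███·             ┃          
───┼───┤  ┃ Snare····█··█··             ┃          
 3 │ - │  ┃ HiHat·█·····█··             ┃          
───┼───┤  ┃  Kick···█······             ┃          
 = │ + │  ┃                             ┃          
───┴───┘  ┃                             ┃          
━━━━━━━━━━┃                             ┃          
          ┃                             ┃          
          ┃                             ┃          
          ┃                             ┃          
          ┃                             ┃          
          ┃                             ┃          
          ┃                             ┃          
          ┃                             ┃          


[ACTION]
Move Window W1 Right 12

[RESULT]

───┼───┤           ┃  ┃      ▼123456789            
 6 │ × │           ┃  ┃  Clap····█·███·            
───┼───┤           ┃  ┃ Snare····█··█··            
 3 │ - │           ┃  ┃ HiHat·█·····█··            
───┼───┤           ┃  ┃  Kick···█······            
 = │ + │           ┃  ┃                            
───┴───┘           ┃  ┃                            
━━━━━━━━━━━━━━━━━━━┛  ┃                            
                      ┃                            
                      ┃                            
                      ┃                            
                      ┃                            
                      ┃                            
                      ┃                            
                      ┃                            


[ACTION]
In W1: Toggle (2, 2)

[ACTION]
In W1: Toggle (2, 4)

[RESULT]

───┼───┤           ┃  ┃      ▼123456789            
 6 │ × │           ┃  ┃  Clap····█·███·            
───┼───┤           ┃  ┃ Snare····█··█··            
 3 │ - │           ┃  ┃ HiHat·██·█··█··            
───┼───┤           ┃  ┃  Kick···█······            
 = │ + │           ┃  ┃                            
───┴───┘           ┃  ┃                            
━━━━━━━━━━━━━━━━━━━┛  ┃                            
                      ┃                            
                      ┃                            
                      ┃                            
                      ┃                            
                      ┃                            
                      ┃                            
                      ┃                            


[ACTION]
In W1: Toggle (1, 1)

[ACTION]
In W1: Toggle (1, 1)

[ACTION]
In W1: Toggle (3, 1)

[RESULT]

───┼───┤           ┃  ┃      ▼123456789            
 6 │ × │           ┃  ┃  Clap····█·███·            
───┼───┤           ┃  ┃ Snare····█··█··            
 3 │ - │           ┃  ┃ HiHat·██·█··█··            
───┼───┤           ┃  ┃  Kick·█·█······            
 = │ + │           ┃  ┃                            
───┴───┘           ┃  ┃                            
━━━━━━━━━━━━━━━━━━━┛  ┃                            
                      ┃                            
                      ┃                            
                      ┃                            
                      ┃                            
                      ┃                            
                      ┃                            
                      ┃                            
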